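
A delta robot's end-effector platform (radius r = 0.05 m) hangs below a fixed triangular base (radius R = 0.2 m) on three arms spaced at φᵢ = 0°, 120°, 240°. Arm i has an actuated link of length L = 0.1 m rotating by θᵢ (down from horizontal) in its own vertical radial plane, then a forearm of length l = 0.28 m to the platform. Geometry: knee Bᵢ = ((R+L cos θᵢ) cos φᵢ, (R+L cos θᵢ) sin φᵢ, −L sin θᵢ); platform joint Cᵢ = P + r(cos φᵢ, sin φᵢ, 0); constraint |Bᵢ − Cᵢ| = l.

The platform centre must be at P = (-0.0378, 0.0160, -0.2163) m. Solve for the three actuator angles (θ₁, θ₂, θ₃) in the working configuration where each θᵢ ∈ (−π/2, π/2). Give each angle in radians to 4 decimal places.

θ₁ = 0.9602, θ₂ = 0.3487, θ₃ = 0.6107

arm 1 (φ=0.0°): x'=-0.0378, y'=0.0160
  e−x'=0.1878;  (l²−L²−(e−x')²−y'²−z²)/2L = -0.0696
  θ1 = atan2(B,A) + arccos(C/0.2865) = 0.9602
φ2=120.0° → target in arm frame (0.0328, 0.0247)
  A cos θ + B sin θ = C:  0.1172·cos θ + -0.2163·sin θ = 0.0363
  √(A²+B²)=0.2460;  θ2 = -1.0741+1.4228 ≈ 0.3487
φ3=240.0° → target in arm frame (0.0050, -0.0407)
  A=0.1450, B=-0.2163, C=(l²−L²−A²−y'²−z²)/(2L)=-0.0053
  √(A²+B²)=0.2604;  θ3 = -0.9804+1.5911 ≈ 0.6107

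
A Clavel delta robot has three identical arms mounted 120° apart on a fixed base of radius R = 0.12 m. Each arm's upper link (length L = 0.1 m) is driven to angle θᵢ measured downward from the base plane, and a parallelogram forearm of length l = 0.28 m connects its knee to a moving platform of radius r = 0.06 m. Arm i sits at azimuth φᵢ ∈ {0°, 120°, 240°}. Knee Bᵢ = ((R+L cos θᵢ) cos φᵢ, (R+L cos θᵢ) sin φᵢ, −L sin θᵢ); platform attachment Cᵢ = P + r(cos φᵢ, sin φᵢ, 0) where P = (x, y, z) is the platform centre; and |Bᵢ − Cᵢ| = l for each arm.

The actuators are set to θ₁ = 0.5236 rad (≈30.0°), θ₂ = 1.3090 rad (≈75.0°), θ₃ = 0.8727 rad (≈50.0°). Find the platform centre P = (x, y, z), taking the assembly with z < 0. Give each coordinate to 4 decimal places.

(0.0750, -0.0552, -0.3150)

centre 1 = (0.1466·cos0.0°, 0.1466·sin0.0°, -0.0500) = (0.1466, 0.0000, -0.0500)
arm 2 at φ=120.0°: e+L cos θ2 = 0.0859;  centre 2 = (-0.0429, 0.0744, -0.0966)
φ3=240.0°: virtual centre (-0.0621, -0.1076, -0.0766), radius l
eliminate P² terms by subtracting sphere 1 from 2 and 3
plane₁₂: -0.3791x+0.1488y+-0.0932z = -0.0073
det = 0.1437;  x = 0.0137+-0.1947z,  y = -0.0141+0.1303z
into |P−centre ₁|² = l²: 1.0549z² + 0.1481z + -0.0580 = 0;  Δ = 0.2668;  z = -0.3150 or 0.1746 → z<0 root = -0.3150
x = 0.0750, y = -0.0552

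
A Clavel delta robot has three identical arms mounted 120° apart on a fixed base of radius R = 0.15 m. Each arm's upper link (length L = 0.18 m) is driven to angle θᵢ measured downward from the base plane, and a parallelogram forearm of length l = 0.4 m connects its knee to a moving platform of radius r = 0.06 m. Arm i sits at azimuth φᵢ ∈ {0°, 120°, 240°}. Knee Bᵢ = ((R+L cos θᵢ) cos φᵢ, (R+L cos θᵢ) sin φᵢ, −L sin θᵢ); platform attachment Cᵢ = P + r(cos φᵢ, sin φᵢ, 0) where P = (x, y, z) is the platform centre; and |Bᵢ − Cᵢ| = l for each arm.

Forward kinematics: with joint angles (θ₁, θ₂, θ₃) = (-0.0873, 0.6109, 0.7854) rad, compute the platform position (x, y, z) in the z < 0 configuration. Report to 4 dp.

(0.1334, 0.0300, -0.3593)

arm 1 at φ=0.0°: ρ1 = 0.2693;  centre 1 = (0.2693, 0.0000, 0.0157)
centre 2 = (0.2374·cos120.0°, 0.2374·sin120.0°, -0.1032) = (-0.1187, 0.2056, -0.1032)
φ3=240.0°: virtual centre (-0.1086, -0.1882, -0.1273), radius l
subtract pairs → two planes through P
[-0.7761 0.4113 -0.2379]·P = -0.0057;  [-0.7559 -0.3763 -0.2859]·P = -0.0094
Cramer: x(z) = 0.0100-0.3435z;  y(z) = 0.0049-0.0698z
sphere 1 gives Az²+Bz+C=0 with A=1.1229, B=0.1461, C=-0.0925;  B²−4AC=0.4367;  roots -0.3593, 0.2292;  negative root z = -0.3593
x = 0.1334, y = 0.0300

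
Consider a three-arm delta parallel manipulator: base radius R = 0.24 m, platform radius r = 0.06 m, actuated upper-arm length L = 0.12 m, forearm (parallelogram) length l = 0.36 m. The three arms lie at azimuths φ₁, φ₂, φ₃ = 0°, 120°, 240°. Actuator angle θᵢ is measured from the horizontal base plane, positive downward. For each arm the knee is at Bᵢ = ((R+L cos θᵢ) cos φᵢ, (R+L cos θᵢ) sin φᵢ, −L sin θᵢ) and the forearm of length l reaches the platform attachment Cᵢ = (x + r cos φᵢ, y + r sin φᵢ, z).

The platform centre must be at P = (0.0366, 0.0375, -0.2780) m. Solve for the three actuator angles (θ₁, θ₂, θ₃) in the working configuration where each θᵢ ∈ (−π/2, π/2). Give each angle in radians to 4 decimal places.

θ₁ = 0.2622, θ₂ = 0.4363, θ₃ = 0.8727

φ1=0.0° → target in arm frame (0.0366, 0.0375)
  e−x'=0.1434;  (l²−L²−(e−x')²−y'²−z²)/2L = 0.0664
  γ=atan2(-0.2780,0.1434)=-1.0946;  ψ=arccos(0.2124)=1.3568;  θ1=γ+ψ≈0.2622
rotate P by −φ2: (0.0142, -0.0504, -0.2780)
  e−x'=0.1658;  (l²−L²−(e−x')²−y'²−z²)/2L = 0.0328
  √(A²+B²)=0.3237;  θ2 = -1.0330+1.4693 ≈ 0.4363
φ3=240.0° → target in arm frame (-0.0508, 0.0129)
  A cos θ + B sin θ = C:  0.2308·cos θ + -0.2780·sin θ = -0.0646
  √(A²+B²)=0.3613;  θ3 = -0.8780+1.7506 ≈ 0.8727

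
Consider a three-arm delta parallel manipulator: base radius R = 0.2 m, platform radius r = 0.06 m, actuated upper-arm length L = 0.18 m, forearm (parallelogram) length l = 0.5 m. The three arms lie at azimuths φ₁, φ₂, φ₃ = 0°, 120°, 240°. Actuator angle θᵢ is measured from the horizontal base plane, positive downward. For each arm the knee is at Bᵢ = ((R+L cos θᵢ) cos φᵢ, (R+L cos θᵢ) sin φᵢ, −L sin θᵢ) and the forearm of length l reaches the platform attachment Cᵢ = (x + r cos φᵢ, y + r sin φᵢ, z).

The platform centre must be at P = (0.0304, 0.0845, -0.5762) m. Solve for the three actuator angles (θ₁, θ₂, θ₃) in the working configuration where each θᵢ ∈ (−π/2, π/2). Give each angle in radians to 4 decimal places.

θ₁ = 0.8728, θ₂ = 0.7856, θ₃ = 1.2218

rotate P by −φ1: (0.0304, 0.0845, -0.5762)
  A cos θ + B sin θ = C:  0.1096·cos θ + -0.5762·sin θ = -0.3710
  θ1 = atan2(B,A) + arccos(C/0.5865) = 0.8728
rotate P by −φ2: (0.0580, -0.0686, -0.5762)
  A cos θ + B sin θ = C:  0.0820·cos θ + -0.5762·sin θ = -0.3495
  √(A²+B²)=0.5820;  θ2 = -1.4294+2.2150 ≈ 0.7856
arm 3 (φ=240.0°): x'=-0.0884, y'=-0.0159
  A cos θ + B sin θ = C:  0.2284·cos θ + -0.5762·sin θ = -0.4634
  √(A²+B²)=0.6198;  θ3 = -1.1934+2.4153 ≈ 1.2218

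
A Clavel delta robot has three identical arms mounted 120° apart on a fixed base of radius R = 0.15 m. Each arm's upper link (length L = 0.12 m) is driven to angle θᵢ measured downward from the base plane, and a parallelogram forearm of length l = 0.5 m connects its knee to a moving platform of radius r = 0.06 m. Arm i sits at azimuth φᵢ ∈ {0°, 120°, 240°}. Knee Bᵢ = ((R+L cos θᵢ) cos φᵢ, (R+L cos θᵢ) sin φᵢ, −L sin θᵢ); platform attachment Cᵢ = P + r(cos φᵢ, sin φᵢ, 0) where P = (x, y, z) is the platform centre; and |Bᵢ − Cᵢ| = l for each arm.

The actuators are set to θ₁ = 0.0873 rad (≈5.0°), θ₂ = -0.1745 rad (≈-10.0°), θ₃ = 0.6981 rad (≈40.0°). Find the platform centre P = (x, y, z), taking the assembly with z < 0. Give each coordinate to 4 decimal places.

φ1=0.0°: virtual centre (0.2095, 0.0000, -0.0105), radius l
φ2=120.0°: virtual centre (-0.1041, 0.1803, 0.0208), radius l
arm 3 at φ=240.0°: ρ3 = 0.1819;  O3 = (-0.0910, -0.1576, -0.0771)
subtract pairs → two planes through P
plane₁₂: -0.6273x+0.3606y+0.0626z = -0.0002
Cramer: x(z) = 0.0045-0.0684z;  y(z) = 0.0072-0.2926z
into |P−O₁|² = l²: 1.0903z² + 0.0448z + -0.2078 = 0;  Δ = 0.9083;  z = -0.4576 or 0.4165 → z<0 root = -0.4576
x = 0.0358, y = 0.1411

(0.0358, 0.1411, -0.4576)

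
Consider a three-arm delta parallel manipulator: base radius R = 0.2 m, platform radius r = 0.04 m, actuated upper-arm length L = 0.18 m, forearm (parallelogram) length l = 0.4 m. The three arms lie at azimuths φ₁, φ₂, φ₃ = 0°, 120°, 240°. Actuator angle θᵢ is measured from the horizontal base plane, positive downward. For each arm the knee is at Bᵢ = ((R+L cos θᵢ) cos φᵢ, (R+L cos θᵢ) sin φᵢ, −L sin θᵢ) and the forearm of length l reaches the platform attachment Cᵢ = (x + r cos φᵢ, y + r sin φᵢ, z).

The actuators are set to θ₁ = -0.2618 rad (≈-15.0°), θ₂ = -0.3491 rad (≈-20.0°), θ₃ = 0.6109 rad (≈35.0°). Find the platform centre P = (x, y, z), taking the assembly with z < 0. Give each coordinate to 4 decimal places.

O1 = (0.3339·cos0.0°, 0.3339·sin0.0°, 0.0466) = (0.3339, 0.0000, 0.0466)
φ2=120.0°: virtual centre (-0.1646, 0.2850, 0.0616), radius l
O3 = (0.3074·cos240.0°, 0.3074·sin240.0°, -0.1032) = (-0.1537, -0.2663, -0.1032)
|O₂|²−|O₁|² = -0.0015;  |O₃|²−|O₁|² = -0.0085
[-0.9969 0.5701 0.0300]·P = -0.0015;  [-0.9752 -0.5325 -0.2997]·P = -0.0085
Cramer: x(z) = 0.0052-0.1425z;  y(z) = 0.0064-0.3018z
sphere 1 gives Az²+Bz+C=0 with A=1.1114, B=-0.0033, C=-0.0498;  B²−4AC=0.2212;  roots -0.2101, 0.2131;  negative root z = -0.2101
x = 0.0351, y = 0.0698

(0.0351, 0.0698, -0.2101)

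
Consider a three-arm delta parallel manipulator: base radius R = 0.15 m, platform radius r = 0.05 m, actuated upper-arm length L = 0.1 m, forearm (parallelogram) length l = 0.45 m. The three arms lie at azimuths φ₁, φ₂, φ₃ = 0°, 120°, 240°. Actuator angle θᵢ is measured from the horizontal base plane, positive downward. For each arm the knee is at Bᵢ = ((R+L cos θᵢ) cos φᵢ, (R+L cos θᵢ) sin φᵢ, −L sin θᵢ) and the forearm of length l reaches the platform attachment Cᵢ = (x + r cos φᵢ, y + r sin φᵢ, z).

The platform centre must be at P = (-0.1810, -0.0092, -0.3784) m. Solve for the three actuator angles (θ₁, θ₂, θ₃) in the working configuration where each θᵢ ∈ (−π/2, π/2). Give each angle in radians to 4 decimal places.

θ₁ = 0.9596, θ₂ = -0.2620, θ₃ = -0.3489

arm 1 (φ=0.0°): x'=-0.1810, y'=-0.0092
  e−x'=0.2810;  (l²−L²−(e−x')²−y'²−z²)/2L = -0.1487
  γ=atan2(-0.3784,0.2810)=-0.9320;  ψ=arccos(-0.3154)=1.8917;  θ1=γ+ψ≈0.9596
φ2=120.0° → target in arm frame (0.0825, 0.1614)
  A=0.0175, B=-0.3784, C=(l²−L²−A²−y'²−z²)/(2L)=0.1149
  √(A²+B²)=0.3788;  θ2 = -1.5247+1.2627 ≈ -0.2620
arm 3 (φ=240.0°): x'=0.0985, y'=-0.1522
  A=0.0015, B=-0.3784, C=(l²−L²−A²−y'²−z²)/(2L)=0.1308
  θ3 = atan2(B,A) + arccos(C/0.3784) = -0.3489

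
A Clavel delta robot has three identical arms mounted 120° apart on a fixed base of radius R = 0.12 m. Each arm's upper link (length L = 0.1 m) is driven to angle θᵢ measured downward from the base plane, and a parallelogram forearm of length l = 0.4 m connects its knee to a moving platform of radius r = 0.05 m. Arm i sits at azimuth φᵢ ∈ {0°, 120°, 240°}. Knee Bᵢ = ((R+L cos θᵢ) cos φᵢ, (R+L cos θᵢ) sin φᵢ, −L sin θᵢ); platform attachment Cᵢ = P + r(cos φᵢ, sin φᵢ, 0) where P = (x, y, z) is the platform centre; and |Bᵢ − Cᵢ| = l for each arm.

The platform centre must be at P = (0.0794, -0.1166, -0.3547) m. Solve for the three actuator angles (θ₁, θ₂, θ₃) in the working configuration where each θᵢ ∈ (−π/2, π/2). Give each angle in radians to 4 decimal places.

arm 1 (φ=0.0°): x'=0.0794, y'=-0.1166
  A cos θ + B sin θ = C:  -0.0094·cos θ + -0.3547·sin θ = 0.0525
  √(A²+B²)=0.3548;  θ1 = -1.5973+1.4222 ≈ -0.1751
φ2=120.0° → target in arm frame (-0.1407, -0.0105)
  A=0.2107, B=-0.3547, C=(l²−L²−A²−y'²−z²)/(2L)=-0.1015
  θ2 = atan2(B,A) + arccos(C/0.4126) = 0.7846
φ3=240.0° → target in arm frame (0.0613, 0.1271)
  e−x'=0.0087;  (l²−L²−(e−x')²−y'²−z²)/2L = 0.0398
  √(A²+B²)=0.3548;  θ3 = -1.5462+1.4583 ≈ -0.0879

θ₁ = -0.1751, θ₂ = 0.7846, θ₃ = -0.0879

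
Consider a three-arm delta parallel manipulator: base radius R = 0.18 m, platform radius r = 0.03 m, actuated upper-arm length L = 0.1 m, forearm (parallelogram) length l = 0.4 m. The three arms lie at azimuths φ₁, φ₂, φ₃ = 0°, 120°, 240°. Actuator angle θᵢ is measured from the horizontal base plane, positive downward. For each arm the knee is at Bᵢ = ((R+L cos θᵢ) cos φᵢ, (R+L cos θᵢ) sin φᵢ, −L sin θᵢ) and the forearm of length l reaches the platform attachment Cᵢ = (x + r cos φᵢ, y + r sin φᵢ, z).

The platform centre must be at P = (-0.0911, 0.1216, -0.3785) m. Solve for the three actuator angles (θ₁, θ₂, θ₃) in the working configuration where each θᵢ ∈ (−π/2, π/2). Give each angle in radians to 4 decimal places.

θ₁ = 1.3963, θ₂ = -0.0870, θ₃ = 1.2216

rotate P by −φ1: (-0.0911, 0.1216, -0.3785)
  e−x'=0.2411;  (l²−L²−(e−x')²−y'²−z²)/2L = -0.3309
  γ=atan2(-0.3785,0.2411)=-1.0036;  ψ=arccos(-0.7373)=2.3999;  θ1=γ+ψ≈1.3963
arm 2 (φ=120.0°): x'=0.1509, y'=0.0181
  A=-0.0009, B=-0.3785, C=(l²−L²−A²−y'²−z²)/(2L)=0.0320
  γ=atan2(-0.3785,-0.0009)=-1.5731;  ψ=arccos(0.0847)=1.4860;  θ2=γ+ψ≈-0.0870
rotate P by −φ3: (-0.0598, -0.1397, -0.3785)
  A cos θ + B sin θ = C:  0.2098·cos θ + -0.3785·sin θ = -0.2839
  γ=atan2(-0.3785,0.2098)=-1.0647;  ψ=arccos(-0.6560)=2.2863;  θ3=γ+ψ≈1.2216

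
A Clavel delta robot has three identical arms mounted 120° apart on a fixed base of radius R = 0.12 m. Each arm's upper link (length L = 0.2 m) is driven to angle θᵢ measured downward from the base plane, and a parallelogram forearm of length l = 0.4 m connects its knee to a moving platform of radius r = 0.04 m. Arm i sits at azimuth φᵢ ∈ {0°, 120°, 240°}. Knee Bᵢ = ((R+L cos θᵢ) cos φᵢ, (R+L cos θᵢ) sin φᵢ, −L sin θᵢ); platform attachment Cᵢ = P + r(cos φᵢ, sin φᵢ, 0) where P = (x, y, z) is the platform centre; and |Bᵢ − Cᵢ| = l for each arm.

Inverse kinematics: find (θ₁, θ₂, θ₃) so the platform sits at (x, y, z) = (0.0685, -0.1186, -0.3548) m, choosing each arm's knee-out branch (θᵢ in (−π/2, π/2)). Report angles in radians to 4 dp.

θ₁ = 0.1743, θ₂ = 0.8728, θ₃ = 0.1745

arm 1 (φ=0.0°): x'=0.0685, y'=-0.1186
  A cos θ + B sin θ = C:  0.0115·cos θ + -0.3548·sin θ = -0.0502
  γ=atan2(-0.3548,0.0115)=-1.5384;  ψ=arccos(-0.1414)=1.7127;  θ1=γ+ψ≈0.1743
rotate P by −φ2: (-0.1370, 0.0000, -0.3548)
  A cos θ + B sin θ = C:  0.2170·cos θ + -0.3548·sin θ = -0.1324
  θ2 = atan2(B,A) + arccos(C/0.4159) = 0.8728
arm 3 (φ=240.0°): x'=0.0685, y'=0.1186
  A cos θ + B sin θ = C:  0.0115·cos θ + -0.3548·sin θ = -0.0502
  √(A²+B²)=0.3550;  θ3 = -1.5383+1.7127 ≈ 0.1745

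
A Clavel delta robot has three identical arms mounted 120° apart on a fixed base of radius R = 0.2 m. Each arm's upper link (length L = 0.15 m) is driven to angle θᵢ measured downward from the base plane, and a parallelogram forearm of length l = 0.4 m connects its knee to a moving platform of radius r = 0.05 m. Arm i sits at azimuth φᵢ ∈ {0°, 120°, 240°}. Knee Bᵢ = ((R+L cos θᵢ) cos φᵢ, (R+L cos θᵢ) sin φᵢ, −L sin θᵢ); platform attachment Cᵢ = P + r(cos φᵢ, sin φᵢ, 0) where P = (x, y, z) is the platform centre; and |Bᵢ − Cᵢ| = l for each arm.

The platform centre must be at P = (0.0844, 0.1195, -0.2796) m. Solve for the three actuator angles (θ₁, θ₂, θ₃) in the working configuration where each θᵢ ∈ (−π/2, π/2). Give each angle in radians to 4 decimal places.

θ₁ = -0.2621, θ₂ = -0.0871, θ₃ = 1.0472

arm 1 (φ=0.0°): x'=0.0844, y'=0.1195
  A=0.0656, B=-0.2796, C=(l²−L²−A²−y'²−z²)/(2L)=0.1358
  √(A²+B²)=0.2872;  θ1 = -1.3403+1.0783 ≈ -0.2621
arm 2 (φ=120.0°): x'=0.0613, y'=-0.1328
  A cos θ + B sin θ = C:  0.0887·cos θ + -0.2796·sin θ = 0.1127
  θ2 = atan2(B,A) + arccos(C/0.2933) = -0.0871
φ3=240.0° → target in arm frame (-0.1457, 0.0133)
  e−x'=0.2957;  (l²−L²−(e−x')²−y'²−z²)/2L = -0.0943
  √(A²+B²)=0.4070;  θ3 = -0.7574+1.8046 ≈ 1.0472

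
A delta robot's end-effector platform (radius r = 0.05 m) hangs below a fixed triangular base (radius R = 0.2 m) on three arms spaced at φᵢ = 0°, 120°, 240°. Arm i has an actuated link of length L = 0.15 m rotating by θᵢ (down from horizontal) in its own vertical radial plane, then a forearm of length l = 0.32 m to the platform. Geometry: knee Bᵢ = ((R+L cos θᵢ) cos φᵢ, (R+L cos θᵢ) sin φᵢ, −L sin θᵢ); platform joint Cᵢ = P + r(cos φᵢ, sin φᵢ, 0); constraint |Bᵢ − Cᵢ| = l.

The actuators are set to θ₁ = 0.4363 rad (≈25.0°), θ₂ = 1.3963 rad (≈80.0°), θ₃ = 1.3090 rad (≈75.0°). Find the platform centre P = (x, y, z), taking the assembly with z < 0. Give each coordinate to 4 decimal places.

φ1=0.0°: virtual centre (0.2859, 0.0000, -0.0634), radius l
arm 2 at φ=120.0°: e+L cos θ2 = 0.1760;  O2 = (-0.0880, 0.1525, -0.1477)
O3 = (0.1888·cos240.0°, 0.1888·sin240.0°, -0.1449) = (-0.0944, -0.1635, -0.1449)
eliminate P² terms by subtracting sphere 1 from 2 and 3
linear system: -0.7479x+0.3049y = -0.0330−-0.1687z; -0.7607x+-0.3271y = -0.0291−-0.1630z
det = 0.4766;  x = 0.0413+-0.2200z,  y = -0.0069+0.0134z
quadratic in z: (1.0486)z²+(0.2343)z+(-0.0385)=0, √Δ=0.4650 → z ∈ {-0.3334, 0.1100}; z = -0.3334 (taking z<0)
x = 0.1146, y = -0.0114

(0.1146, -0.0114, -0.3334)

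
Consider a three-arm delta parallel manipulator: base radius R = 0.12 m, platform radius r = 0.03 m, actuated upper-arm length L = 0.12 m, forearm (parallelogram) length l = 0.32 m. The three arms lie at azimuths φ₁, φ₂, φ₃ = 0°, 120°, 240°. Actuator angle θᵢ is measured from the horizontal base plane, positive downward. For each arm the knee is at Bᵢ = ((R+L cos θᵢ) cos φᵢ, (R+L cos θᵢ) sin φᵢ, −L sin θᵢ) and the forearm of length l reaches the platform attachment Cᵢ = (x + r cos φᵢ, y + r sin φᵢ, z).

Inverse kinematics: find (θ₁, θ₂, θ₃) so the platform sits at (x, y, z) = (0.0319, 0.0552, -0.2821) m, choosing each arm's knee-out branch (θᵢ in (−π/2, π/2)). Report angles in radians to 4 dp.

φ1=0.0° → target in arm frame (0.0319, 0.0552)
  A=0.0581, B=-0.2821, C=(l²−L²−A²−y'²−z²)/(2L)=0.0083
  θ1 = atan2(B,A) + arccos(C/0.2880) = 0.1742
rotate P by −φ2: (0.0319, -0.0552, -0.2821)
  A cos θ + B sin θ = C:  0.0581·cos θ + -0.2821·sin θ = 0.0083
  √(A²+B²)=0.2880;  θ2 = -1.3675+1.5420 ≈ 0.1745
rotate P by −φ3: (-0.0638, 0.0000, -0.2821)
  e−x'=0.1538;  (l²−L²−(e−x')²−y'²−z²)/2L = -0.0634
  θ3 = atan2(B,A) + arccos(C/0.3213) = 0.6977

θ₁ = 0.1742, θ₂ = 0.1745, θ₃ = 0.6977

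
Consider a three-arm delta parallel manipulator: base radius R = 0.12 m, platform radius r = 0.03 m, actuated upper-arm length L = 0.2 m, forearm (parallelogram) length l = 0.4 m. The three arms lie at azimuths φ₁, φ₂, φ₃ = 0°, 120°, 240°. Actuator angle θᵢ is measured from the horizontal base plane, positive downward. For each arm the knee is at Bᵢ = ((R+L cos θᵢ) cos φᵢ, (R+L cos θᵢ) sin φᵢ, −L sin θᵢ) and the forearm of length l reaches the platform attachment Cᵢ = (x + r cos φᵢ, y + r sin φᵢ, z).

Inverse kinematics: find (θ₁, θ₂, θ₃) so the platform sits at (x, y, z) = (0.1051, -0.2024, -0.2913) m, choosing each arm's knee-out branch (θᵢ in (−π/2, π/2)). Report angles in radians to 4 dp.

φ1=0.0° → target in arm frame (0.1051, -0.2024)
  e−x'=-0.0151;  (l²−L²−(e−x')²−y'²−z²)/2L = -0.0151
  √(A²+B²)=0.2917;  θ1 = -1.6226+1.6227 ≈ 0.0001
arm 2 (φ=120.0°): x'=-0.2278, y'=0.0102
  e−x'=0.3178;  (l²−L²−(e−x')²−y'²−z²)/2L = -0.1649
  θ2 = atan2(B,A) + arccos(C/0.4311) = 1.2215
arm 3 (φ=240.0°): x'=0.1227, y'=0.1922
  e−x'=-0.0327;  (l²−L²−(e−x')²−y'²−z²)/2L = -0.0072
  θ3 = atan2(B,A) + arccos(C/0.2931) = -0.0874

θ₁ = 0.0001, θ₂ = 1.2215, θ₃ = -0.0874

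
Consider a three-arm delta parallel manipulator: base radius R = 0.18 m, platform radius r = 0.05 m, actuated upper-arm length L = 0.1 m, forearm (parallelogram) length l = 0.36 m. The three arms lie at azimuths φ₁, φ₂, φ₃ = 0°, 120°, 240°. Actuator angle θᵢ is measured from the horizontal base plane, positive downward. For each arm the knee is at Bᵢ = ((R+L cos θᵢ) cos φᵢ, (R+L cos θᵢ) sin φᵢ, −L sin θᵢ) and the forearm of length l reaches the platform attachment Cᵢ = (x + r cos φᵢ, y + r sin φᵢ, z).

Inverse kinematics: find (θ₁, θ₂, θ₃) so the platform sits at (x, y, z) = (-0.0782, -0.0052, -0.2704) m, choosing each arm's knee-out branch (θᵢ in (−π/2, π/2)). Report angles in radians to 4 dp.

θ₁ = 0.6106, θ₂ = -0.2620, θ₃ = -0.3501

arm 1 (φ=0.0°): x'=-0.0782, y'=-0.0052
  A=0.2082, B=-0.2704, C=(l²−L²−A²−y'²−z²)/(2L)=0.0155
  γ=atan2(-0.2704,0.2082)=-0.9146;  ψ=arccos(0.0456)=1.5252;  θ1=γ+ψ≈0.6106
φ2=120.0° → target in arm frame (0.0346, 0.0703)
  A=0.0954, B=-0.2704, C=(l²−L²−A²−y'²−z²)/(2L)=0.1622
  γ=atan2(-0.2704,0.0954)=-1.2316;  ψ=arccos(0.5656)=0.9696;  θ2=γ+ψ≈-0.2620
rotate P by −φ3: (0.0436, -0.0651, -0.2704)
  A=0.0864, B=-0.2704, C=(l²−L²−A²−y'²−z²)/(2L)=0.1739
  √(A²+B²)=0.2839;  θ3 = -1.2615+0.9115 ≈ -0.3501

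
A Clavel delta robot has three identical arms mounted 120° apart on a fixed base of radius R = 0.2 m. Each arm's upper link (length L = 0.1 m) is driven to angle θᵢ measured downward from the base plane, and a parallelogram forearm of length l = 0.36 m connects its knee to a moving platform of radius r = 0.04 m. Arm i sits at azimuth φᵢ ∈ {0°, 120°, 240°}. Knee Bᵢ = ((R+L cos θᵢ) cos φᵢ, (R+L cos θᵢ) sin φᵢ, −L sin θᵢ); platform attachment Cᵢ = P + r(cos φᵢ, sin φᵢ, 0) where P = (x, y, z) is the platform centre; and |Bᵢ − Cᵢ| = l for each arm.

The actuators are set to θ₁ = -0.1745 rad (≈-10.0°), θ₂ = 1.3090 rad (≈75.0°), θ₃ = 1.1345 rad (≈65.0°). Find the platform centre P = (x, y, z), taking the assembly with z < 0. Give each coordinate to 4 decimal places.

(0.1286, -0.0166, -0.3180)

φ1=0.0°: virtual centre (0.2585, 0.0000, 0.0174), radius l
φ2=120.0°: virtual centre (-0.0929, 0.1610, -0.0966), radius l
S3 = (0.2023·cos240.0°, 0.2023·sin240.0°, -0.0906) = (-0.1011, -0.1752, -0.0906)
subtract pairs → two planes through P
plane₁₂: -0.7028x+0.3220y+-0.2279z = -0.0232
det = 0.4778;  x = 0.0292+-0.3127z,  y = -0.0085+0.0253z
quadratic in z: (1.0984)z²+(0.1082)z+(-0.0766)=0, √Δ=0.5903 → z ∈ {-0.3180, 0.2194}; z = -0.3180 (taking z<0)
x = 0.1286, y = -0.0166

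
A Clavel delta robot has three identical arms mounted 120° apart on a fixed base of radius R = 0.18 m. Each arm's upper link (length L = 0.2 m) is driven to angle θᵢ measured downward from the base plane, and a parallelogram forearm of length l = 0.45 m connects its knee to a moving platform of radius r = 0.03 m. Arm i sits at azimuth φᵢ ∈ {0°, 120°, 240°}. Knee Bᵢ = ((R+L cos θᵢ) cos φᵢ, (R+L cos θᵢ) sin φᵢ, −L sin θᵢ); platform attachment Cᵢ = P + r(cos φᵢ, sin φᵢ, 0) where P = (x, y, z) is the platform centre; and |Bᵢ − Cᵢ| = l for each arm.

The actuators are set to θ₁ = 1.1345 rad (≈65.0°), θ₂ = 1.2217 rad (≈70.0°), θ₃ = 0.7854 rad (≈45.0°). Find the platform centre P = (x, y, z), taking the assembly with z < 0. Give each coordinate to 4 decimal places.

(-0.0262, -0.0795, -0.5393)

φ1=0.0°: virtual centre (0.2345, 0.0000, -0.1813), radius l
φ2=120.0°: virtual centre (-0.1092, 0.1891, -0.1879), radius l
arm 3 at φ=240.0°: e+L cos θ3 = 0.2914;  O3 = (-0.1457, -0.2524, -0.1414)
eliminate P² terms by subtracting sphere 1 from 2 and 3
plane₁₂: -0.6874x+0.3783y+-0.0133z = -0.0048
det = 0.6347;  x = -0.0063+0.0369z,  y = -0.0243+0.1023z
quadratic in z: (1.0118)z²+(0.3398)z+(-0.1110)=0, √Δ=0.7516 → z ∈ {-0.5393, 0.2035}; z = -0.5393 (taking z<0)
x = -0.0262, y = -0.0795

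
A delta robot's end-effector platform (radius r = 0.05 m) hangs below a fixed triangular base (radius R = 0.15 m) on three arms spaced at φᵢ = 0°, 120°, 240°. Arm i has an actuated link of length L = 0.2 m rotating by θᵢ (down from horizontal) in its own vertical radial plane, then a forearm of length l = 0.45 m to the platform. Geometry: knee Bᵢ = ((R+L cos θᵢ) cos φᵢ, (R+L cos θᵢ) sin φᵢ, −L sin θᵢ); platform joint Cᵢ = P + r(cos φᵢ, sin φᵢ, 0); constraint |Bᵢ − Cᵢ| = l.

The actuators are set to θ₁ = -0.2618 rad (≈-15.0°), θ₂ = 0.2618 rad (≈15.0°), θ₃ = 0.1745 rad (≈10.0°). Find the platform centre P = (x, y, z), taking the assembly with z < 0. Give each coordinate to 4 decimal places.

(0.0730, -0.0124, -0.3405)

φ1=0.0°: virtual centre (0.2932, 0.0000, 0.0518), radius l
S2 = (0.2932·cos120.0°, 0.2932·sin120.0°, -0.0518) = (-0.1466, 0.2539, -0.0518)
S3 = (0.2970·cos240.0°, 0.2970·sin240.0°, -0.0347) = (-0.1485, -0.2572, -0.0347)
eliminate P² terms by subtracting sphere 1 from 2 and 3
plane₁₂: -0.8796x+0.5078y+-0.2071z = 0.0000
Cramer: x(z) = -0.0004-0.2157z;  y(z) = -0.0007+0.0341z
into |P−S₁|² = l²: 1.0477z² + 0.0231z + -0.1136 = 0;  Δ = 0.4767;  z = -0.3405 or 0.3185 → z<0 root = -0.3405
x = 0.0730, y = -0.0124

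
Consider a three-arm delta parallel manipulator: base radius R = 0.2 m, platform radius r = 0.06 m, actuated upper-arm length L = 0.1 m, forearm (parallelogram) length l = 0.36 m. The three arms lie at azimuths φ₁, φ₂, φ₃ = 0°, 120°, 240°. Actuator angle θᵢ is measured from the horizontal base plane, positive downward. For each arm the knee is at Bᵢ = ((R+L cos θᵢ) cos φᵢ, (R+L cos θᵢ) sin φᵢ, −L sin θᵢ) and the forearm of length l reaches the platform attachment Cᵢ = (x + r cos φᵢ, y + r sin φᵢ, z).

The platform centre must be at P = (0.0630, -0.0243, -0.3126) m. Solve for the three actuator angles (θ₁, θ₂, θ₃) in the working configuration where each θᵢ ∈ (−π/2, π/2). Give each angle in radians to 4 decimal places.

θ₁ = 0.0006, θ₂ = 0.7856, θ₃ = 0.5237

rotate P by −φ1: (0.0630, -0.0243, -0.3126)
  e−x'=0.0770;  (l²−L²−(e−x')²−y'²−z²)/2L = 0.0768
  θ1 = atan2(B,A) + arccos(C/0.3219) = 0.0006
rotate P by −φ2: (-0.0525, -0.0424, -0.3126)
  A cos θ + B sin θ = C:  0.1925·cos θ + -0.3126·sin θ = -0.0850
  θ2 = atan2(B,A) + arccos(C/0.3671) = 0.7856
arm 3 (φ=240.0°): x'=-0.0105, y'=0.0667
  e−x'=0.1505;  (l²−L²−(e−x')²−y'²−z²)/2L = -0.0260
  √(A²+B²)=0.3469;  θ3 = -1.1222+1.6459 ≈ 0.5237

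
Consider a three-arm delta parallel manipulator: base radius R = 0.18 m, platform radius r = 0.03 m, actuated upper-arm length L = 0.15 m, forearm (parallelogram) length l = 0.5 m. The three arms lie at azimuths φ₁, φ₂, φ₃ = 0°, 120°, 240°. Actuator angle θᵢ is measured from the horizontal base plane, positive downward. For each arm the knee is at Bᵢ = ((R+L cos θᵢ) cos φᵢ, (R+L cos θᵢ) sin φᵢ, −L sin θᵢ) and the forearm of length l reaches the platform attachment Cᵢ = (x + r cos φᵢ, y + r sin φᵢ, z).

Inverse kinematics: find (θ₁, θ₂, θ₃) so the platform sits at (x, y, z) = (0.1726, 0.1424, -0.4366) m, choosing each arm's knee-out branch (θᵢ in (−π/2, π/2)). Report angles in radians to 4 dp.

rotate P by −φ1: (0.1726, 0.1424, -0.4366)
  A=-0.0226, B=-0.4366, C=(l²−L²−A²−y'²−z²)/(2L)=0.0536
  θ1 = atan2(B,A) + arccos(C/0.4372) = -0.1747
arm 2 (φ=120.0°): x'=0.0370, y'=-0.2207
  A=0.1130, B=-0.4366, C=(l²−L²−A²−y'²−z²)/(2L)=-0.0819
  γ=atan2(-0.4366,0.1130)=-1.3176;  ψ=arccos(-0.1817)=1.7535;  θ2=γ+ψ≈0.4359
φ3=240.0° → target in arm frame (-0.2096, 0.0783)
  A=0.3596, B=-0.4366, C=(l²−L²−A²−y'²−z²)/(2L)=-0.3286
  √(A²+B²)=0.5656;  θ3 = -0.8818+2.1906 ≈ 1.3089

θ₁ = -0.1747, θ₂ = 0.4359, θ₃ = 1.3089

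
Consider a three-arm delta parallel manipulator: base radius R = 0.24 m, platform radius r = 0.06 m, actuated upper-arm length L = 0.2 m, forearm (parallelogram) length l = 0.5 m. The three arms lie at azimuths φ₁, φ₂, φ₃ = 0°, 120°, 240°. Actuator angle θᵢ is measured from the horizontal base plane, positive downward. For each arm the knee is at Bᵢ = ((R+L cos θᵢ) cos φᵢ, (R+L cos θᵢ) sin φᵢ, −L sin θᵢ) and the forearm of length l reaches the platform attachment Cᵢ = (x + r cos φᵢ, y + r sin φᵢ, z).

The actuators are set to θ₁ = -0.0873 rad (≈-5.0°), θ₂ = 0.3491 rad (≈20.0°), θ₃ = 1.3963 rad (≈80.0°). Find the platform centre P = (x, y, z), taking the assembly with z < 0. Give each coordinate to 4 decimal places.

(0.1667, 0.1812, -0.3973)

arm 1 at φ=0.0°: (R−r)+L cos θ1 = 0.3792;  O1 = (0.3792, 0.0000, 0.0174)
O2 = (0.3679·cos120.0°, 0.3679·sin120.0°, -0.0684) = (-0.1840, 0.3186, -0.0684)
arm 3 at φ=240.0°: (R−r)+L cos θ3 = 0.2147;  O3 = (-0.1074, -0.1860, -0.1970)
subtract pairs → two planes through P
[-1.1264 0.6373 -0.1717]·P = -0.0041;  [-0.9732 -0.3719 -0.4288]·P = -0.0592
Cramer: x(z) = 0.0378-0.3244z;  y(z) = 0.0604-0.3040z
sphere 1 gives Az²+Bz+C=0 with A=1.1977, B=0.1500, C=-0.1295;  B²−4AC=0.6427;  roots -0.3973, 0.2721;  negative root z = -0.3973
x = 0.1667, y = 0.1812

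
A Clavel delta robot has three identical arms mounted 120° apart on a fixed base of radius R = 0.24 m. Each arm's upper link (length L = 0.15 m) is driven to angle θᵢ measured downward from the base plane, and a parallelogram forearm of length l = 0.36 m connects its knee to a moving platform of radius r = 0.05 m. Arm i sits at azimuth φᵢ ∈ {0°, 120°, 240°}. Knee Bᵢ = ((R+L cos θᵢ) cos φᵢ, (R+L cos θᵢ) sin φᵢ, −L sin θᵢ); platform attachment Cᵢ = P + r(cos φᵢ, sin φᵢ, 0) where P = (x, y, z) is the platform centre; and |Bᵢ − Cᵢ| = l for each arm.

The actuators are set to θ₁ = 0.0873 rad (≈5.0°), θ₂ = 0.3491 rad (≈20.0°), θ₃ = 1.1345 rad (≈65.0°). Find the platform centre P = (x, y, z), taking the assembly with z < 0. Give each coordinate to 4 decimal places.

S1 = (0.3394·cos0.0°, 0.3394·sin0.0°, -0.0131) = (0.3394, 0.0000, -0.0131)
φ2=120.0°: virtual centre (-0.1655, 0.2866, -0.0513), radius l
arm 3 at φ=240.0°: e+L cos θ3 = 0.2534;  S3 = (-0.1267, -0.2194, -0.1359)
eliminate P² terms by subtracting sphere 1 from 2 and 3
plane₁₂: -1.0098x+0.5732y+-0.0765z = -0.0032
det = 0.9776;  x = 0.0206+-0.1784z,  y = 0.0307+-0.1809z
into |P−S₁|² = l²: 1.0646z² + 0.1288z + -0.0268 = 0;  Δ = 0.1309;  z = -0.2304 or 0.1094 → z<0 root = -0.2304
x = 0.0617, y = 0.0724

(0.0617, 0.0724, -0.2304)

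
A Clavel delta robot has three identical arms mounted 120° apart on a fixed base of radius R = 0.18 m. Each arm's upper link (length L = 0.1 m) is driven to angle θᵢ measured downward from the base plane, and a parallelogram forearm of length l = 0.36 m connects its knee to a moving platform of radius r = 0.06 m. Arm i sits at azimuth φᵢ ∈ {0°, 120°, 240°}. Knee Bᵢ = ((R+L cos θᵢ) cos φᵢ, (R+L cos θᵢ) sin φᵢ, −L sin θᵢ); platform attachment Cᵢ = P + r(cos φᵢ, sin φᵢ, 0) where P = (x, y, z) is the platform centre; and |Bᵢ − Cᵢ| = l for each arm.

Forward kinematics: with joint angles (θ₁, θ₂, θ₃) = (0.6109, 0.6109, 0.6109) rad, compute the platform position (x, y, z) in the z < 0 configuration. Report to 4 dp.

φ1=0.0°: virtual centre (0.2019, 0.0000, -0.0574), radius l
φ2=120.0°: virtual centre (-0.1010, 0.1749, -0.0574), radius l
arm 3 at φ=240.0°: ρ3 = 0.2019;  O3 = (-0.1010, -0.1749, -0.0574)
|O₂|²−|O₁|² = 0.0000;  |O₃|²−|O₁|² = 0.0000
linear system: -0.6057x+0.3497y = 0.0000−0.0000z; -0.6057x+-0.3497y = 0.0000−0.0000z
Cramer: x(z) = 0.0000+0.0000z;  y(z) = 0.0000+0.0000z
sphere 1 gives Az²+Bz+C=0 with A=1.0000, B=0.1147, C=-0.0855;  B²−4AC=0.3553;  roots -0.3554, 0.2407;  negative root z = -0.3554
x = 0.0000, y = 0.0000

(0.0000, 0.0000, -0.3554)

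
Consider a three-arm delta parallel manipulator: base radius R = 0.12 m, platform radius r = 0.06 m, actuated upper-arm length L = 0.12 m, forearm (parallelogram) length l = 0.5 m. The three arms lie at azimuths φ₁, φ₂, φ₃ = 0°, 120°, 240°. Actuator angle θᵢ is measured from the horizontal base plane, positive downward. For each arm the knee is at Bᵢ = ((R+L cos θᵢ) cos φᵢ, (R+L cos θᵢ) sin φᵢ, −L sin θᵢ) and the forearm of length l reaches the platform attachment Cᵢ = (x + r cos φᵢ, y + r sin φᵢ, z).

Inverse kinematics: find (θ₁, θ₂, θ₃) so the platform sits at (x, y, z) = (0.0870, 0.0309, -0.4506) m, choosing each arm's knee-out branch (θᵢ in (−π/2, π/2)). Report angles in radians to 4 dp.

θ₁ = -0.3489, θ₂ = -0.0001, θ₃ = 0.1746

rotate P by −φ1: (0.0870, 0.0309, -0.4506)
  e−x'=-0.0270;  (l²−L²−(e−x')²−y'²−z²)/2L = 0.1286
  γ=atan2(-0.4506,-0.0270)=-1.6306;  ψ=arccos(0.2850)=1.2818;  θ1=γ+ψ≈-0.3489
arm 2 (φ=120.0°): x'=-0.0167, y'=-0.0908
  A=0.0767, B=-0.4506, C=(l²−L²−A²−y'²−z²)/(2L)=0.0768
  θ2 = atan2(B,A) + arccos(C/0.4571) = -0.0001
arm 3 (φ=240.0°): x'=-0.0703, y'=0.0599
  A=0.1303, B=-0.4506, C=(l²−L²−A²−y'²−z²)/(2L)=0.0500
  γ=atan2(-0.4506,0.1303)=-1.2894;  ψ=arccos(0.1066)=1.4640;  θ3=γ+ψ≈0.1746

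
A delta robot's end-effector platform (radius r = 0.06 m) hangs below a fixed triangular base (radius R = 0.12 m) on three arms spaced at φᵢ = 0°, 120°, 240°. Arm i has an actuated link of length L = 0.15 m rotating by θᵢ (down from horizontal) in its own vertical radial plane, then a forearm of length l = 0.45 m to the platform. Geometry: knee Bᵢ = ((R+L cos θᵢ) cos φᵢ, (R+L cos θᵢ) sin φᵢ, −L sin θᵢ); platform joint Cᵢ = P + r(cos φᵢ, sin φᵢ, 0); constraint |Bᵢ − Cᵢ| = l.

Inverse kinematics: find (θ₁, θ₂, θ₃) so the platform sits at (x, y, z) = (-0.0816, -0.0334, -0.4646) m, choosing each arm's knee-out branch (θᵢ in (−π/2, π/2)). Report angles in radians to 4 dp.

φ1=0.0° → target in arm frame (-0.0816, -0.0334)
  e−x'=0.1416;  (l²−L²−(e−x')²−y'²−z²)/2L = -0.1901
  θ1 = atan2(B,A) + arccos(C/0.4857) = 0.6979
arm 2 (φ=120.0°): x'=0.0119, y'=0.0874
  A cos θ + B sin θ = C:  0.0481·cos θ + -0.4646·sin θ = -0.1527
  γ=atan2(-0.4646,0.0481)=-1.4676;  ψ=arccos(-0.3269)=1.9038;  θ2=γ+ψ≈0.4362
arm 3 (φ=240.0°): x'=0.0697, y'=-0.0540
  A cos θ + B sin θ = C:  -0.0097·cos θ + -0.4646·sin θ = -0.1295
  θ3 = atan2(B,A) + arccos(C/0.4647) = 0.2616

θ₁ = 0.6979, θ₂ = 0.4362, θ₃ = 0.2616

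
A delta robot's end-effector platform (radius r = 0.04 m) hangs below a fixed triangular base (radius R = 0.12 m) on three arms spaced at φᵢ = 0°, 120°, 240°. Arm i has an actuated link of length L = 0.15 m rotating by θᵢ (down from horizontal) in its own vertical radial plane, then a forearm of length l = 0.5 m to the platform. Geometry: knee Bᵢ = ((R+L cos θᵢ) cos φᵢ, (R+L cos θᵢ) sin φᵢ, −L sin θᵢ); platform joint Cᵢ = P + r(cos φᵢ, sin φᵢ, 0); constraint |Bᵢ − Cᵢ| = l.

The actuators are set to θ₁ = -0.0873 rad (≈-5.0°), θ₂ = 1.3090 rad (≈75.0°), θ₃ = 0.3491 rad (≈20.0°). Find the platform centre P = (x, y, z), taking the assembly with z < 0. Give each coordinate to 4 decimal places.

(0.2003, -0.2033, -0.4428)

φ1=0.0°: virtual centre (0.2294, 0.0000, 0.0131), radius l
O2 = (0.1188·cos120.0°, 0.1188·sin120.0°, -0.1449) = (-0.0594, 0.1029, -0.1449)
O3 = (0.2210·cos240.0°, 0.2210·sin240.0°, -0.0513) = (-0.1105, -0.1914, -0.0513)
eliminate P² terms by subtracting sphere 1 from 2 and 3
[-0.5777 0.2058 -0.3159]·P = -0.0177;  [-0.6798 -0.3827 -0.1288]·P = -0.0014
Cramer: x(z) = 0.0195-0.4084z;  y(z) = -0.0312+0.3889z
quadratic in z: (1.3180)z²+(0.1210)z+(-0.2048)=0, √Δ=1.0461 → z ∈ {-0.4428, 0.3509}; z = -0.4428 (taking z<0)
x = 0.2003, y = -0.2033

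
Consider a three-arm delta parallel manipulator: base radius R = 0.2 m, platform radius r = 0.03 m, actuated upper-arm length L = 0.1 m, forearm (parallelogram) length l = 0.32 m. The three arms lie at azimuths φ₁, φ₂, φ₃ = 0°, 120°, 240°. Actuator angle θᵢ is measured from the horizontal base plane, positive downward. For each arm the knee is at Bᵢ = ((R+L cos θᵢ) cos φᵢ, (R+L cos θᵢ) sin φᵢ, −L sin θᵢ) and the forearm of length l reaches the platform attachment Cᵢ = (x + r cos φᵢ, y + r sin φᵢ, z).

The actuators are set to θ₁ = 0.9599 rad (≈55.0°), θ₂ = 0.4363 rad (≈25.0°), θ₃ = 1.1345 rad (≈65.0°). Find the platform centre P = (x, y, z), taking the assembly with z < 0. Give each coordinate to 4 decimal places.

(-0.0140, 0.0529, -0.2852)

φ1=0.0°: virtual centre (0.2274, 0.0000, -0.0819), radius l
centre 2 = (0.2606·cos120.0°, 0.2606·sin120.0°, -0.0423) = (-0.1303, 0.2257, -0.0423)
arm 3 at φ=240.0°: (R−r)+L cos θ3 = 0.2123;  centre 3 = (-0.1061, -0.1838, -0.0906)
eliminate P² terms by subtracting sphere 1 from 2 and 3
linear system: -0.7154x+0.4514y = 0.0113−0.0793z; -0.6670x+-0.3676y = -0.0051−-0.0174z
Cramer: x(z) = -0.0033+0.0377z;  y(z) = 0.0199-0.1159z
sphere 1 gives Az²+Bz+C=0 with A=1.0149, B=0.1418, C=-0.0421;  B²−4AC=0.1910;  roots -0.2852, 0.1455;  negative root z = -0.2852
x = -0.0140, y = 0.0529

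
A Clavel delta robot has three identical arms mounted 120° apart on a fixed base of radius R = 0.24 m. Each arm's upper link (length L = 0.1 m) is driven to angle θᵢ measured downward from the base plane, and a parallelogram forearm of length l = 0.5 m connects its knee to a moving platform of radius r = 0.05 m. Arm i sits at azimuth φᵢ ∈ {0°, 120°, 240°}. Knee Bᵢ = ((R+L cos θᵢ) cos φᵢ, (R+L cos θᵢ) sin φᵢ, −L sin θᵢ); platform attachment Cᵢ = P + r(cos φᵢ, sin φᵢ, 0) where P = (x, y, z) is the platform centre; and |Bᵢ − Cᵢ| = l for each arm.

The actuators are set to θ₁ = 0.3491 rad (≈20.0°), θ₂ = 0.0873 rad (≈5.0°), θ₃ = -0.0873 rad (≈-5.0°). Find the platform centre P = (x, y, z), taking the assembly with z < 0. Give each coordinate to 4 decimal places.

(-0.0359, -0.0145, -0.4183)

arm 1 at φ=0.0°: ρ1 = 0.2840;  S1 = (0.2840, 0.0000, -0.0342)
φ2=120.0°: virtual centre (-0.1448, 0.2508, -0.0087), radius l
S3 = (0.2896·cos240.0°, 0.2896·sin240.0°, 0.0087) = (-0.1448, -0.2508, 0.0087)
eliminate P² terms by subtracting sphere 1 from 2 and 3
linear system: -0.8576x+0.5016y = 0.0021−0.0510z; -0.8576x+-0.5016y = 0.0021−0.0858z
Cramer: x(z) = -0.0025+0.0798z;  y(z) = 0.0000+0.0348z
quadratic in z: (1.0076)z²+(0.0227)z+(-0.1668)=0, √Δ=0.8201 → z ∈ {-0.4183, 0.3957}; z = -0.4183 (taking z<0)
x = -0.0359, y = -0.0145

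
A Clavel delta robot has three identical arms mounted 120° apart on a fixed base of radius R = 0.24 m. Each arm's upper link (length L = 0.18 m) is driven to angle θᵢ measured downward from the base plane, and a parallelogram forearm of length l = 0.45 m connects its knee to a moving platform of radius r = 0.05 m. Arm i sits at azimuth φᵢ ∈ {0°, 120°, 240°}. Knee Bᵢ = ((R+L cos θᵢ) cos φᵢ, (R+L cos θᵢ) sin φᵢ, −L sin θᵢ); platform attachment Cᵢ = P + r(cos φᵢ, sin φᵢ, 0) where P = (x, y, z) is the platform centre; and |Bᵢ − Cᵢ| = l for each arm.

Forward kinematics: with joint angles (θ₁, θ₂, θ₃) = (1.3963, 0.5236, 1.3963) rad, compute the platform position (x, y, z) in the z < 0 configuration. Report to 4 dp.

(-0.0731, 0.1266, -0.4933)

arm 1 at φ=0.0°: e+L cos θ1 = 0.2213;  centre 1 = (0.2213, 0.0000, -0.1773)
arm 2 at φ=120.0°: e+L cos θ2 = 0.3459;  centre 2 = (-0.1729, 0.2995, -0.0900)
arm 3 at φ=240.0°: e+L cos θ3 = 0.2213;  centre 3 = (-0.1106, -0.1916, -0.1773)
subtract pairs → two planes through P
[-0.7884 0.5991 0.1745]·P = 0.0474;  [-0.6638 -0.3832 0.0000]·P = 0.0000
det = 0.6998;  x = -0.0259+0.0956z,  y = 0.0449+-0.1655z
sphere 1 gives Az²+Bz+C=0 with A=1.0365, B=0.2924, C=-0.1080;  B²−4AC=0.5331;  roots -0.4933, 0.2112;  negative root z = -0.4933
x = -0.0731, y = 0.1266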